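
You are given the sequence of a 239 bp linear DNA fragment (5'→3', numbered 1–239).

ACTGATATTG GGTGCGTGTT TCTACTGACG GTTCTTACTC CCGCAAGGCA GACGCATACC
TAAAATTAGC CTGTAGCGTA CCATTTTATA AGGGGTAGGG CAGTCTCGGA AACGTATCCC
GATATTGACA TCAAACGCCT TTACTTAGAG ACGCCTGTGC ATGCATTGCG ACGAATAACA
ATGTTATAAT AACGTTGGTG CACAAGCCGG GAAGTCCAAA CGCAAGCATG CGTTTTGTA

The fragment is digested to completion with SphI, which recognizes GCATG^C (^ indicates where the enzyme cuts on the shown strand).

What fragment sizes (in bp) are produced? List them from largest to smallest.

163, 67, 9 bp

SphI sites (GCATGC) start at positions 159, 226.
SphI cuts after base 5 of each site (before the last base), so after positions 163, 230.
Linear molecule, 2 cuts → 3 fragments:
  1–163 → 163 bp
  164–230 → 67 bp
  231–239 → 9 bp
Sorted largest to smallest: 163, 67, 9 bp.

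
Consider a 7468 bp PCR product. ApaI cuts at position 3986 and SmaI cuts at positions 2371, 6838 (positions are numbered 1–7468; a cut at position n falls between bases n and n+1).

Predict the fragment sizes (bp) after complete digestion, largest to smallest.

2852, 2371, 1615, 630 bp

Combined cut positions (sorted): 2371, 3986, 6838.
Linear molecule, 3 cuts → 4 fragments:
  2371 − 0 = 2371 bp
  3986 − 2371 = 1615 bp
  6838 − 3986 = 2852 bp
  7468 − 6838 = 630 bp
Sorted largest to smallest: 2852, 2371, 1615, 630 bp.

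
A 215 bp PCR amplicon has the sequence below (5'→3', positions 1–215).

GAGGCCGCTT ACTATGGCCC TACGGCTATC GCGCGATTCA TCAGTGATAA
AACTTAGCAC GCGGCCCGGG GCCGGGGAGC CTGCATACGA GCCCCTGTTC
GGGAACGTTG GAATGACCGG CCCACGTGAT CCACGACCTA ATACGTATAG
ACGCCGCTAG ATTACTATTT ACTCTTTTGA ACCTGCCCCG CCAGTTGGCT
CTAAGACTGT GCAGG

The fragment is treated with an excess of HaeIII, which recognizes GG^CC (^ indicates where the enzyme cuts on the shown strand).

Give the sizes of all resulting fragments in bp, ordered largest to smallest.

HaeIII sites (GGCC) start at positions 3, 16, 63, 70, 119.
HaeIII cuts after base 2 of each site, so after positions 4, 17, 64, 71, 120.
Linear molecule, 5 cuts → 6 fragments:
  1–4 → 4 bp
  5–17 → 13 bp
  18–64 → 47 bp
  65–71 → 7 bp
  72–120 → 49 bp
  121–215 → 95 bp
Sorted largest to smallest: 95, 49, 47, 13, 7, 4 bp.

95, 49, 47, 13, 7, 4 bp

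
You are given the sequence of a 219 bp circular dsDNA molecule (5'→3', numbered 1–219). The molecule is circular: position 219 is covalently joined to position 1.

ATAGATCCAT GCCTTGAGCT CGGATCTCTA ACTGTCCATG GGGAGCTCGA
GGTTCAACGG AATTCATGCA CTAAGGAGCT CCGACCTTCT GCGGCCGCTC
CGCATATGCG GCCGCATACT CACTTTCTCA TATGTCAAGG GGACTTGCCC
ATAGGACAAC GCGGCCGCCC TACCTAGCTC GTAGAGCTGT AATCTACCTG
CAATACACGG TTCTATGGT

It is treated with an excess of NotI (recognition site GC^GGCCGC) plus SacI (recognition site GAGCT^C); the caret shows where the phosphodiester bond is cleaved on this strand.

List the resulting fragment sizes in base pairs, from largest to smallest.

77, 53, 33, 27, 17, 12 bp

NotI sites (GCGGCCGC) start at positions 91, 108, 161.
NotI cuts after base 2 of each site, so after positions 92, 109, 162.
SacI sites (GAGCTC) start at positions 16, 43, 76.
SacI cuts after base 5 of each site (before the last base), so after positions 20, 47, 80.
Combined cut positions: 20, 47, 80, 92, 109, 162.
Circular molecule, 6 cuts → 6 fragments:
  21–47 → 27 bp
  48–80 → 33 bp
  81–92 → 12 bp
  93–109 → 17 bp
  110–162 → 53 bp
  163–219 then 1–20 → 57 + 20 = 77 bp
Sorted largest to smallest: 77, 53, 33, 27, 17, 12 bp.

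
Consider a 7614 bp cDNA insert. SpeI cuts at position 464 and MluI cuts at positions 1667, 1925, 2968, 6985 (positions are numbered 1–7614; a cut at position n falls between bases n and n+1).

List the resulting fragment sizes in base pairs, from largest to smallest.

Combined cut positions (sorted): 464, 1667, 1925, 2968, 6985.
Linear molecule, 5 cuts → 6 fragments:
  464 − 0 = 464 bp
  1667 − 464 = 1203 bp
  1925 − 1667 = 258 bp
  2968 − 1925 = 1043 bp
  6985 − 2968 = 4017 bp
  7614 − 6985 = 629 bp
Sorted largest to smallest: 4017, 1203, 1043, 629, 464, 258 bp.

4017, 1203, 1043, 629, 464, 258 bp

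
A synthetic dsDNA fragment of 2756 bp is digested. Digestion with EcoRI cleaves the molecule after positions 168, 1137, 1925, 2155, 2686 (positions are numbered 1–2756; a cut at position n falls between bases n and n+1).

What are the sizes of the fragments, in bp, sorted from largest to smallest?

969, 788, 531, 230, 168, 70 bp

Linear molecule, 5 cuts → 6 fragments:
  168 − 0 = 168 bp
  1137 − 168 = 969 bp
  1925 − 1137 = 788 bp
  2155 − 1925 = 230 bp
  2686 − 2155 = 531 bp
  2756 − 2686 = 70 bp
Sorted largest to smallest: 969, 788, 531, 230, 168, 70 bp.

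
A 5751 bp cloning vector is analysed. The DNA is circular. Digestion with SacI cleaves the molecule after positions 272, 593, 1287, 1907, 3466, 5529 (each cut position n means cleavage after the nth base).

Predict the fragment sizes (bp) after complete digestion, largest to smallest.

2063, 1559, 694, 620, 494, 321 bp

Circular molecule, 6 cuts → 6 fragments:
  593 − 272 = 321 bp
  1287 − 593 = 694 bp
  1907 − 1287 = 620 bp
  3466 − 1907 = 1559 bp
  5529 − 3466 = 2063 bp
  wrap: 5751 − 5529 + 272 = 494 bp
Sorted largest to smallest: 2063, 1559, 694, 620, 494, 321 bp.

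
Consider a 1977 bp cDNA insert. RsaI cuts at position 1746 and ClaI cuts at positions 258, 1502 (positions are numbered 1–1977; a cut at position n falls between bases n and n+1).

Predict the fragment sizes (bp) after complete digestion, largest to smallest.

1244, 258, 244, 231 bp

Combined cut positions (sorted): 258, 1502, 1746.
Linear molecule, 3 cuts → 4 fragments:
  258 − 0 = 258 bp
  1502 − 258 = 1244 bp
  1746 − 1502 = 244 bp
  1977 − 1746 = 231 bp
Sorted largest to smallest: 1244, 258, 244, 231 bp.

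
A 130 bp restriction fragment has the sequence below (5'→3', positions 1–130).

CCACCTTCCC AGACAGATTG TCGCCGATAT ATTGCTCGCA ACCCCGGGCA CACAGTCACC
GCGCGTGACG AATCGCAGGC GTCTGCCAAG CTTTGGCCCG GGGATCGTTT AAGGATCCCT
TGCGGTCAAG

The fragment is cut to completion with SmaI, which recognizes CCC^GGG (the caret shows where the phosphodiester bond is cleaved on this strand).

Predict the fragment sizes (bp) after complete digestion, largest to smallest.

SmaI sites (CCCGGG) start at positions 43, 97.
SmaI cuts after base 3 of each site, so after positions 45, 99.
Linear molecule, 2 cuts → 3 fragments:
  1–45 → 45 bp
  46–99 → 54 bp
  100–130 → 31 bp
Sorted largest to smallest: 54, 45, 31 bp.

54, 45, 31 bp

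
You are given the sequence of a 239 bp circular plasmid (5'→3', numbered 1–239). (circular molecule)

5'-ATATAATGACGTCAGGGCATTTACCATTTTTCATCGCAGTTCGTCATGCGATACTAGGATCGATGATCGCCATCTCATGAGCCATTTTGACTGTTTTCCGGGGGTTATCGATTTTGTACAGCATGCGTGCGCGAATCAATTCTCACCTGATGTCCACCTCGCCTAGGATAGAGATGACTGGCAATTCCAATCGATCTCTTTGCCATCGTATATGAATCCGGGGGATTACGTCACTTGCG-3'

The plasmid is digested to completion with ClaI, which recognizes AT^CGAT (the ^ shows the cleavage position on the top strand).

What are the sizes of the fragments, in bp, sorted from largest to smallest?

108, 83, 48 bp

ClaI sites (ATCGAT) start at positions 59, 107, 190.
ClaI cuts after base 2 of each site, so after positions 60, 108, 191.
Circular molecule, 3 cuts → 3 fragments:
  61–108 → 48 bp
  109–191 → 83 bp
  192–239 then 1–60 → 48 + 60 = 108 bp
Sorted largest to smallest: 108, 83, 48 bp.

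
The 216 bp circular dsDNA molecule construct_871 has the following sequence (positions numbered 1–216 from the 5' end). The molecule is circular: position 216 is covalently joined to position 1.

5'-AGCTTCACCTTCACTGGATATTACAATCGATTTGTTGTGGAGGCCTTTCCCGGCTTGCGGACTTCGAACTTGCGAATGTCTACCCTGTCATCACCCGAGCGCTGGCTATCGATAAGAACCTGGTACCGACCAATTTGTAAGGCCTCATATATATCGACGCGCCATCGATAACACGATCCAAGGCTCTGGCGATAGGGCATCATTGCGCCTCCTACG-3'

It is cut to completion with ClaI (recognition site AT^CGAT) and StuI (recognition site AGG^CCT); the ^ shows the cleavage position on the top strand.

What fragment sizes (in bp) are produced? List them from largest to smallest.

78, 66, 33, 23, 16 bp

ClaI sites (ATCGAT) start at positions 26, 108, 164.
ClaI cuts after base 2 of each site, so after positions 27, 109, 165.
StuI sites (AGGCCT) start at positions 41, 140.
StuI cuts after base 3 of each site, so after positions 43, 142.
Combined cut positions: 27, 43, 109, 142, 165.
Circular molecule, 5 cuts → 5 fragments:
  28–43 → 16 bp
  44–109 → 66 bp
  110–142 → 33 bp
  143–165 → 23 bp
  166–216 then 1–27 → 51 + 27 = 78 bp
Sorted largest to smallest: 78, 66, 33, 23, 16 bp.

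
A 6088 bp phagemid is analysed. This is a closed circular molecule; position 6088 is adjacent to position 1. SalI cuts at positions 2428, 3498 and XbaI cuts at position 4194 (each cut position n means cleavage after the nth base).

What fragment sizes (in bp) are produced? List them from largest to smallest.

4322, 1070, 696 bp

Combined cut positions (sorted): 2428, 3498, 4194.
Circular molecule, 3 cuts → 3 fragments:
  3498 − 2428 = 1070 bp
  4194 − 3498 = 696 bp
  wrap: 6088 − 4194 + 2428 = 4322 bp
Sorted largest to smallest: 4322, 1070, 696 bp.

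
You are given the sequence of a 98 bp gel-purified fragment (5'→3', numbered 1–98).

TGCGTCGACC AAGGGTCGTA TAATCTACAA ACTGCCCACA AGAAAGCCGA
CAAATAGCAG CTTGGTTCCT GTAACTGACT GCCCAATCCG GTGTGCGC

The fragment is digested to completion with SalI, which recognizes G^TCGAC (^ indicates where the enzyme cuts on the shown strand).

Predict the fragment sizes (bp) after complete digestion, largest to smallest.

94, 4 bp

The SalI site (GTCGAC) starts at position 4.
SalI cuts after the first base of each site, so after position 4.
Linear molecule, 1 cut → 2 fragments:
  1–4 → 4 bp
  5–98 → 94 bp
Sorted largest to smallest: 94, 4 bp.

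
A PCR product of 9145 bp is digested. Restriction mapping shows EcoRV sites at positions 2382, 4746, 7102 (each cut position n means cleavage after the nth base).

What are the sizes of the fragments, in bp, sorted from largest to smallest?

Linear molecule, 3 cuts → 4 fragments:
  2382 − 0 = 2382 bp
  4746 − 2382 = 2364 bp
  7102 − 4746 = 2356 bp
  9145 − 7102 = 2043 bp
Sorted largest to smallest: 2382, 2364, 2356, 2043 bp.

2382, 2364, 2356, 2043 bp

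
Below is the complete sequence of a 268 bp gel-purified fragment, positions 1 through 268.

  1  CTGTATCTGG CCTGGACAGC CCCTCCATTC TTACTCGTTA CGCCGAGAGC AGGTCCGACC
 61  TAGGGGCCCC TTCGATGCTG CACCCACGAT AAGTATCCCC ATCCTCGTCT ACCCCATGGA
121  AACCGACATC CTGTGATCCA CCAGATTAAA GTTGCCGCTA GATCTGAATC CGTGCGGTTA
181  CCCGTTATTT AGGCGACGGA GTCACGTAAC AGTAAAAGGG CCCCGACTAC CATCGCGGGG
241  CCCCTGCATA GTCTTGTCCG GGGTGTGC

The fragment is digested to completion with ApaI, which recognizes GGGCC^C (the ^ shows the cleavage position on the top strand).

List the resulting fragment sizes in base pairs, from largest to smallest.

ApaI sites (GGGCCC) start at positions 64, 218, 238.
ApaI cuts after base 5 of each site (before the last base), so after positions 68, 222, 242.
Linear molecule, 3 cuts → 4 fragments:
  1–68 → 68 bp
  69–222 → 154 bp
  223–242 → 20 bp
  243–268 → 26 bp
Sorted largest to smallest: 154, 68, 26, 20 bp.

154, 68, 26, 20 bp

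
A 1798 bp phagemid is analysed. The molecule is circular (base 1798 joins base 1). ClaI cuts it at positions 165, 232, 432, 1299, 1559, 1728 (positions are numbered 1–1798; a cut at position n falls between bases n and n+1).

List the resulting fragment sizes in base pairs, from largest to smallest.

Circular molecule, 6 cuts → 6 fragments:
  232 − 165 = 67 bp
  432 − 232 = 200 bp
  1299 − 432 = 867 bp
  1559 − 1299 = 260 bp
  1728 − 1559 = 169 bp
  wrap: 1798 − 1728 + 165 = 235 bp
Sorted largest to smallest: 867, 260, 235, 200, 169, 67 bp.

867, 260, 235, 200, 169, 67 bp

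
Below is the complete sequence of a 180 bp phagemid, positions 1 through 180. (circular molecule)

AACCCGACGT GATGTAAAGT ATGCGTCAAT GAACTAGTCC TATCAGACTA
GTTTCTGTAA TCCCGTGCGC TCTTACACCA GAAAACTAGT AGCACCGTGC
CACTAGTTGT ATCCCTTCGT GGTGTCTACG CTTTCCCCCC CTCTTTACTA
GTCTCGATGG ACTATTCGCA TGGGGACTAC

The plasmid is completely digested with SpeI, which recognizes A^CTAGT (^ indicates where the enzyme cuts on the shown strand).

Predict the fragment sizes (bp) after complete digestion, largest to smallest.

66, 45, 38, 17, 14 bp

SpeI sites (ACTAGT) start at positions 33, 47, 85, 102, 147.
SpeI cuts after the first base of each site, so after positions 33, 47, 85, 102, 147.
Circular molecule, 5 cuts → 5 fragments:
  34–47 → 14 bp
  48–85 → 38 bp
  86–102 → 17 bp
  103–147 → 45 bp
  148–180 then 1–33 → 33 + 33 = 66 bp
Sorted largest to smallest: 66, 45, 38, 17, 14 bp.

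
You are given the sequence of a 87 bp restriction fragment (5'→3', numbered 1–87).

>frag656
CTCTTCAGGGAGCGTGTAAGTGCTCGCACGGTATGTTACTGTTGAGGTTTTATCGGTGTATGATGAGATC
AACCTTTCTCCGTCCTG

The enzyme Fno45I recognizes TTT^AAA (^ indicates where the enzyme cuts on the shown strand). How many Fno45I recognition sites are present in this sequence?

No occurrence of TTTAAA is present in the sequence.
Fno45I does not cut: 0 sites.

0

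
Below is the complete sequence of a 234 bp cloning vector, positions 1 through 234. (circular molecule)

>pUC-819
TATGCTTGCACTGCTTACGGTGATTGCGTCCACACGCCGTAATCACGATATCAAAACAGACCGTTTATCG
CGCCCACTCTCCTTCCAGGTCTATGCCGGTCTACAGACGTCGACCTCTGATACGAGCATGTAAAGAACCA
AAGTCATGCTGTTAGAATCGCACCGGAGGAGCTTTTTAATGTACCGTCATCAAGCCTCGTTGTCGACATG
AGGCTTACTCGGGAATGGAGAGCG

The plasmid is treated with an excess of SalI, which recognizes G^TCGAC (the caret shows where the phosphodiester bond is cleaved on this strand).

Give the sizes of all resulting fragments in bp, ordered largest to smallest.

SalI sites (GTCGAC) start at positions 109, 202.
SalI cuts after the first base of each site, so after positions 109, 202.
Circular molecule, 2 cuts → 2 fragments:
  110–202 → 93 bp
  203–234 then 1–109 → 32 + 109 = 141 bp
Sorted largest to smallest: 141, 93 bp.

141, 93 bp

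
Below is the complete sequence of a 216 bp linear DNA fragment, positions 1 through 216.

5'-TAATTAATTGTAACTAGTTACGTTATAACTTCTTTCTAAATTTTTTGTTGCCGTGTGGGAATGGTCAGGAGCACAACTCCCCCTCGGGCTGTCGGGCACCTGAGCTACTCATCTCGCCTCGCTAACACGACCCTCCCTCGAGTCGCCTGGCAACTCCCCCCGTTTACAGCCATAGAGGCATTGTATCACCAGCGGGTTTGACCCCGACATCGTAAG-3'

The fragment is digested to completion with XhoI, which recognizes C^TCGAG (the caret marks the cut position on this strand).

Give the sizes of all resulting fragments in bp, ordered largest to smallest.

137, 79 bp

The XhoI site (CTCGAG) starts at position 137.
XhoI cuts after the first base of each site, so after position 137.
Linear molecule, 1 cut → 2 fragments:
  1–137 → 137 bp
  138–216 → 79 bp
Sorted largest to smallest: 137, 79 bp.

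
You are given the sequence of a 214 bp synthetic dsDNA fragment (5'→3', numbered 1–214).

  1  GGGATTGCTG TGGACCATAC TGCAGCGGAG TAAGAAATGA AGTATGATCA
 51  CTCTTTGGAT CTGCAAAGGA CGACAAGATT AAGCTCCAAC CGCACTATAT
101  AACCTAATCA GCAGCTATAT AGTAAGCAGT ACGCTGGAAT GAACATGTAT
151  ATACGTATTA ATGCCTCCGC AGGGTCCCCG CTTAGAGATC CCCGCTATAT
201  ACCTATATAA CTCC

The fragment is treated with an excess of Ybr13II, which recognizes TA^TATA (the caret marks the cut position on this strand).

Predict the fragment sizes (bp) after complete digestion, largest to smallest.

Ybr13II sites (TATATA) start at positions 96, 116, 148, 196, 204.
Ybr13II cuts after base 2 of each site, so after positions 97, 117, 149, 197, 205.
Linear molecule, 5 cuts → 6 fragments:
  1–97 → 97 bp
  98–117 → 20 bp
  118–149 → 32 bp
  150–197 → 48 bp
  198–205 → 8 bp
  206–214 → 9 bp
Sorted largest to smallest: 97, 48, 32, 20, 9, 8 bp.

97, 48, 32, 20, 9, 8 bp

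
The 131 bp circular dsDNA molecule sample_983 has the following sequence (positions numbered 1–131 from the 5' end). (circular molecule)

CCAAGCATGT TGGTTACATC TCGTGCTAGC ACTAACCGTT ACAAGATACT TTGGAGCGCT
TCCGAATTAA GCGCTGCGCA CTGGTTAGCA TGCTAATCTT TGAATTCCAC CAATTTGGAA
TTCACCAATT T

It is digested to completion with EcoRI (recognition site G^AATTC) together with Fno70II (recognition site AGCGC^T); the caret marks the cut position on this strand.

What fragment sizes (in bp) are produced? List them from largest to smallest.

EcoRI sites (GAATTC) start at positions 102, 118.
EcoRI cuts after the first base of each site, so after positions 102, 118.
Fno70II sites (AGCGCT) start at positions 55, 70.
Fno70II cuts after base 5 of each site (before the last base), so after positions 59, 74.
Combined cut positions: 59, 74, 102, 118.
Circular molecule, 4 cuts → 4 fragments:
  60–74 → 15 bp
  75–102 → 28 bp
  103–118 → 16 bp
  119–131 then 1–59 → 13 + 59 = 72 bp
Sorted largest to smallest: 72, 28, 16, 15 bp.

72, 28, 16, 15 bp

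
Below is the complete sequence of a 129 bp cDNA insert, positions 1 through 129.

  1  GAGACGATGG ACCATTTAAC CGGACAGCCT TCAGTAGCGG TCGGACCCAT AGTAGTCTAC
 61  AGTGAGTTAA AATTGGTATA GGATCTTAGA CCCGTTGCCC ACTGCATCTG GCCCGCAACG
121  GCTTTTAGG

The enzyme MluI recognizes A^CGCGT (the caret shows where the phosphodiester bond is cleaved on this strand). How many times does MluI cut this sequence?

0

No occurrence of ACGCGT is present in the sequence.
MluI does not cut: 0 sites.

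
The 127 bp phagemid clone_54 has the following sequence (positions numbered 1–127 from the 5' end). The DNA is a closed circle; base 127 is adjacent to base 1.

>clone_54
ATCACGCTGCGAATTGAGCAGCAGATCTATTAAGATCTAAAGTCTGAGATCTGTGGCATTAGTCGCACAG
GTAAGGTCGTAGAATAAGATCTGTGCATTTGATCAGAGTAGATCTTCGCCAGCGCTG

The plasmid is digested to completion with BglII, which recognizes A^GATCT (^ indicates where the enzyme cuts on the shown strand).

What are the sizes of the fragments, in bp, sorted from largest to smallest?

BglII sites (AGATCT) start at positions 23, 33, 47, 87, 110.
BglII cuts after the first base of each site, so after positions 23, 33, 47, 87, 110.
Circular molecule, 5 cuts → 5 fragments:
  24–33 → 10 bp
  34–47 → 14 bp
  48–87 → 40 bp
  88–110 → 23 bp
  111–127 then 1–23 → 17 + 23 = 40 bp
Sorted largest to smallest: 40, 40, 23, 14, 10 bp.

40, 40, 23, 14, 10 bp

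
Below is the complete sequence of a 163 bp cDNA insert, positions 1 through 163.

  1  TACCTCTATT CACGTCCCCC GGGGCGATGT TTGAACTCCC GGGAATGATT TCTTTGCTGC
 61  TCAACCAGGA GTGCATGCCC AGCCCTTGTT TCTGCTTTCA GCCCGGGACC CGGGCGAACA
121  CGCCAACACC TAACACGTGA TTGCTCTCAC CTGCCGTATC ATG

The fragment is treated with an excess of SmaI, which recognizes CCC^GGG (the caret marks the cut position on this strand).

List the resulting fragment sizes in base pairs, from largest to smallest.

64, 52, 20, 20, 7 bp

SmaI sites (CCCGGG) start at positions 18, 38, 102, 109.
SmaI cuts after base 3 of each site, so after positions 20, 40, 104, 111.
Linear molecule, 4 cuts → 5 fragments:
  1–20 → 20 bp
  21–40 → 20 bp
  41–104 → 64 bp
  105–111 → 7 bp
  112–163 → 52 bp
Sorted largest to smallest: 64, 52, 20, 20, 7 bp.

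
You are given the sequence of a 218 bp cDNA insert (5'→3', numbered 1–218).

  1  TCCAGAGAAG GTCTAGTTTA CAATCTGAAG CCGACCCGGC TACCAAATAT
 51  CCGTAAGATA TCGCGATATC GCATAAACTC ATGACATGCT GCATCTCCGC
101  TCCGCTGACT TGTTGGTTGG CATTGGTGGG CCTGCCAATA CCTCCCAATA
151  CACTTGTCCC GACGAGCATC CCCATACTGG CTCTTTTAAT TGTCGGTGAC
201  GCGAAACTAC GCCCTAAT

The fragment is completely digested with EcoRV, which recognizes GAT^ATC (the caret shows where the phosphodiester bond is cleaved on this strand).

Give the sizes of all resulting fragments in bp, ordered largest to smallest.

151, 59, 8 bp

EcoRV sites (GATATC) start at positions 57, 65.
EcoRV cuts after base 3 of each site, so after positions 59, 67.
Linear molecule, 2 cuts → 3 fragments:
  1–59 → 59 bp
  60–67 → 8 bp
  68–218 → 151 bp
Sorted largest to smallest: 151, 59, 8 bp.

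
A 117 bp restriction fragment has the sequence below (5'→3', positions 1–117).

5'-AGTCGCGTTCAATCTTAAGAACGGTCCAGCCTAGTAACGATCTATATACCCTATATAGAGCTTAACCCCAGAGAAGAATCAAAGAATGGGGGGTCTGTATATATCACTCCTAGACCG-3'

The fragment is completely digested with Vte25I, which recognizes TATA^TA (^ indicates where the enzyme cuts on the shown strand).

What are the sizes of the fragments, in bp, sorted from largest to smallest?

Vte25I sites (TATATA) start at positions 43, 52, 98.
Vte25I cuts after base 4 of each site, so after positions 46, 55, 101.
Linear molecule, 3 cuts → 4 fragments:
  1–46 → 46 bp
  47–55 → 9 bp
  56–101 → 46 bp
  102–117 → 16 bp
Sorted largest to smallest: 46, 46, 16, 9 bp.

46, 46, 16, 9 bp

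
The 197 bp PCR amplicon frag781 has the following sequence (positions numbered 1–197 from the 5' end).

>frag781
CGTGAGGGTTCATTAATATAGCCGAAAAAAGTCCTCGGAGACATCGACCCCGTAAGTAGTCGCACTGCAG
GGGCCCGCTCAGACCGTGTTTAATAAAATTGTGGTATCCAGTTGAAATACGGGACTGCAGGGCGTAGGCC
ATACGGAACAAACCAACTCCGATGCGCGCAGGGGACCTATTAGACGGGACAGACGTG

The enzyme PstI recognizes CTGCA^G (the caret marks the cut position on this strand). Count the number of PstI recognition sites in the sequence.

2

CTGCAG occurs starting at positions 65, 125.
PstI cuts at 2 sites.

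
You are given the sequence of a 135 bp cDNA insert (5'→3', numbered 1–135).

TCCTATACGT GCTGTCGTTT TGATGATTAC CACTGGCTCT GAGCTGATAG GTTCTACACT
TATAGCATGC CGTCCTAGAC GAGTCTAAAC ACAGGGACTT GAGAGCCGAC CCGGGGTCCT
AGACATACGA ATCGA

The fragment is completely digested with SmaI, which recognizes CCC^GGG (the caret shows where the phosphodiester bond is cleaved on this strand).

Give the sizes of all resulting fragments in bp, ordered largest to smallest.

The SmaI site (CCCGGG) starts at position 110.
SmaI cuts after base 3 of each site, so after position 112.
Linear molecule, 1 cut → 2 fragments:
  1–112 → 112 bp
  113–135 → 23 bp
Sorted largest to smallest: 112, 23 bp.

112, 23 bp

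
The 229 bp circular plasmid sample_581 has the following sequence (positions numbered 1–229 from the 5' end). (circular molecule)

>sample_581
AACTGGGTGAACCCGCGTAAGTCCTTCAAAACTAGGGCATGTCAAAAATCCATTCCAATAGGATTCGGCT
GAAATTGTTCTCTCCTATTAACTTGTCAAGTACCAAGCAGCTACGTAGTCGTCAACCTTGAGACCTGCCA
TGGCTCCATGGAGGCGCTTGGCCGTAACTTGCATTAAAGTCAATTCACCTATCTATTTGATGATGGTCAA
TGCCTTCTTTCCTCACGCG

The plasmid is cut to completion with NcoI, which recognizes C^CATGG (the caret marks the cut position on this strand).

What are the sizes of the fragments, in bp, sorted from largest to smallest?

221, 8 bp

NcoI sites (CCATGG) start at positions 138, 146.
NcoI cuts after the first base of each site, so after positions 138, 146.
Circular molecule, 2 cuts → 2 fragments:
  139–146 → 8 bp
  147–229 then 1–138 → 83 + 138 = 221 bp
Sorted largest to smallest: 221, 8 bp.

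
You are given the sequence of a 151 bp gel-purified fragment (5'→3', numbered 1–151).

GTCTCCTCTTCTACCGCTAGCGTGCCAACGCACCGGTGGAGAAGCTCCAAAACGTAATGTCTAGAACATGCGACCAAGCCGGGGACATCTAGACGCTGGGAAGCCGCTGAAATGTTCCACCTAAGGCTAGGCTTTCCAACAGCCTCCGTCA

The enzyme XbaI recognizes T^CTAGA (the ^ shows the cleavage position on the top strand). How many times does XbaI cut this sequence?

TCTAGA occurs starting at positions 60, 88.
XbaI cuts at 2 sites.

2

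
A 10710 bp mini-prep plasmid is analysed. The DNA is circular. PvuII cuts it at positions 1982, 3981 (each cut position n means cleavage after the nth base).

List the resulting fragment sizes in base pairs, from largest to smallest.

Circular molecule, 2 cuts → 2 fragments:
  3981 − 1982 = 1999 bp
  wrap: 10710 − 3981 + 1982 = 8711 bp
Sorted largest to smallest: 8711, 1999 bp.

8711, 1999 bp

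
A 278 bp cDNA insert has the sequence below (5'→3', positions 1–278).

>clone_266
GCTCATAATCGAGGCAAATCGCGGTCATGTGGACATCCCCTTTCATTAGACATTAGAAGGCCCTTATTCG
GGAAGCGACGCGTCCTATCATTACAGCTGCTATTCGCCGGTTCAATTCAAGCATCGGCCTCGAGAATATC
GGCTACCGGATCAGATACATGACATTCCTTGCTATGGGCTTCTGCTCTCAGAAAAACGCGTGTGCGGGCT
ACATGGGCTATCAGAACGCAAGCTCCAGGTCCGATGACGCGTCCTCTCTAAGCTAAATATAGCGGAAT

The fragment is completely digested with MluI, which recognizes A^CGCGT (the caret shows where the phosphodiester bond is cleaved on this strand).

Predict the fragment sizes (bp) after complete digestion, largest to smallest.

MluI sites (ACGCGT) start at positions 78, 196, 247.
MluI cuts after the first base of each site, so after positions 78, 196, 247.
Linear molecule, 3 cuts → 4 fragments:
  1–78 → 78 bp
  79–196 → 118 bp
  197–247 → 51 bp
  248–278 → 31 bp
Sorted largest to smallest: 118, 78, 51, 31 bp.

118, 78, 51, 31 bp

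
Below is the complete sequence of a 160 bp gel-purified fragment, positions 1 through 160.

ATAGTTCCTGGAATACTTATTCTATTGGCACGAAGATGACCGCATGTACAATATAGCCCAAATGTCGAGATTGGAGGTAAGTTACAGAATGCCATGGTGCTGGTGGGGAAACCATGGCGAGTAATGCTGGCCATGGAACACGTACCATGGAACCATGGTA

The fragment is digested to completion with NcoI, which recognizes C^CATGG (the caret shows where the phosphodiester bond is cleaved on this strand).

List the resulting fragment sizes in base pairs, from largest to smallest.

NcoI sites (CCATGG) start at positions 92, 112, 131, 145, 153.
NcoI cuts after the first base of each site, so after positions 92, 112, 131, 145, 153.
Linear molecule, 5 cuts → 6 fragments:
  1–92 → 92 bp
  93–112 → 20 bp
  113–131 → 19 bp
  132–145 → 14 bp
  146–153 → 8 bp
  154–160 → 7 bp
Sorted largest to smallest: 92, 20, 19, 14, 8, 7 bp.

92, 20, 19, 14, 8, 7 bp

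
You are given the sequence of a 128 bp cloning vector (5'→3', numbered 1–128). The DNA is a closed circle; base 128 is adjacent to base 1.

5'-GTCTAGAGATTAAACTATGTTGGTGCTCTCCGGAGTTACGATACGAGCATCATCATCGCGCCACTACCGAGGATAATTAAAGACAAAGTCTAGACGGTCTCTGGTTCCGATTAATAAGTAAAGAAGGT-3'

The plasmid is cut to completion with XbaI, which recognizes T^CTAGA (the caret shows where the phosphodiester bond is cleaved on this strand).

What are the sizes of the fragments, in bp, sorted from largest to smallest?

87, 41 bp

XbaI sites (TCTAGA) start at positions 2, 89.
XbaI cuts after the first base of each site, so after positions 2, 89.
Circular molecule, 2 cuts → 2 fragments:
  3–89 → 87 bp
  90–128 then 1–2 → 39 + 2 = 41 bp
Sorted largest to smallest: 87, 41 bp.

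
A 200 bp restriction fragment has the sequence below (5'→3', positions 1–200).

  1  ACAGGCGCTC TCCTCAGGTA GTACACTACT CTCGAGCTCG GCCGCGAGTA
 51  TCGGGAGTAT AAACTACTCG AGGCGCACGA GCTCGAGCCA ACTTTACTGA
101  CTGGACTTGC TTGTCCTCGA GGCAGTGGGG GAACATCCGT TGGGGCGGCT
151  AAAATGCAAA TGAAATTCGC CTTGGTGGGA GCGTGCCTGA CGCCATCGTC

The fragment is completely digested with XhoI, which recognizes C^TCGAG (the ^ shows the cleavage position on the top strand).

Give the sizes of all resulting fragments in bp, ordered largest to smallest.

XhoI sites (CTCGAG) start at positions 31, 67, 82, 116.
XhoI cuts after the first base of each site, so after positions 31, 67, 82, 116.
Linear molecule, 4 cuts → 5 fragments:
  1–31 → 31 bp
  32–67 → 36 bp
  68–82 → 15 bp
  83–116 → 34 bp
  117–200 → 84 bp
Sorted largest to smallest: 84, 36, 34, 31, 15 bp.

84, 36, 34, 31, 15 bp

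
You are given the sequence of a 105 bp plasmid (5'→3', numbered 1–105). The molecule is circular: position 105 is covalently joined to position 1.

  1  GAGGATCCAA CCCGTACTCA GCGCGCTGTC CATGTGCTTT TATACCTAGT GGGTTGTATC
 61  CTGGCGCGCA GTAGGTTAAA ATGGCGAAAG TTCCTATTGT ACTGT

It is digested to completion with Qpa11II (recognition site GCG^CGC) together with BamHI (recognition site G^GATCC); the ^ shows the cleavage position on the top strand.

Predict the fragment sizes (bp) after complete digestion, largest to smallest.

43, 42, 20 bp

Qpa11II sites (GCGCGC) start at positions 21, 64.
Qpa11II cuts after base 3 of each site, so after positions 23, 66.
The BamHI site (GGATCC) starts at position 3.
BamHI cuts after the first base of each site, so after position 3.
Combined cut positions: 3, 23, 66.
Circular molecule, 3 cuts → 3 fragments:
  4–23 → 20 bp
  24–66 → 43 bp
  67–105 then 1–3 → 39 + 3 = 42 bp
Sorted largest to smallest: 43, 42, 20 bp.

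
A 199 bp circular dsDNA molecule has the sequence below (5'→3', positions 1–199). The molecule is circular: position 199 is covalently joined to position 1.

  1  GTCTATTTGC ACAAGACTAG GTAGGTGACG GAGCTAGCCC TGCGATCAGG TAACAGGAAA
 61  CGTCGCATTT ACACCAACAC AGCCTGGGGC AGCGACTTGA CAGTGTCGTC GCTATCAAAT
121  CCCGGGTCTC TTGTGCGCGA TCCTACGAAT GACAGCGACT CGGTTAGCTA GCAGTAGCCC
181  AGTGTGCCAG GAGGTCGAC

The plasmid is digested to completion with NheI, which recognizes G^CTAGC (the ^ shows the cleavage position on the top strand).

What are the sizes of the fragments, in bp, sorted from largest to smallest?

134, 65 bp

NheI sites (GCTAGC) start at positions 33, 167.
NheI cuts after the first base of each site, so after positions 33, 167.
Circular molecule, 2 cuts → 2 fragments:
  34–167 → 134 bp
  168–199 then 1–33 → 32 + 33 = 65 bp
Sorted largest to smallest: 134, 65 bp.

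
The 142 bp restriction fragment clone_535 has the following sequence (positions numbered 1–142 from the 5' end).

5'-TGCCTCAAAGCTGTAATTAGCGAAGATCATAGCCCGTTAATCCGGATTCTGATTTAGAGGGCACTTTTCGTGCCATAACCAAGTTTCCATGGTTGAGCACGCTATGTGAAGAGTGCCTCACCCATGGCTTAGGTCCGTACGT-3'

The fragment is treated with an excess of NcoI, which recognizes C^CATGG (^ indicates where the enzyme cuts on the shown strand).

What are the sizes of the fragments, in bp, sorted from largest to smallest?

87, 35, 20 bp

NcoI sites (CCATGG) start at positions 87, 122.
NcoI cuts after the first base of each site, so after positions 87, 122.
Linear molecule, 2 cuts → 3 fragments:
  1–87 → 87 bp
  88–122 → 35 bp
  123–142 → 20 bp
Sorted largest to smallest: 87, 35, 20 bp.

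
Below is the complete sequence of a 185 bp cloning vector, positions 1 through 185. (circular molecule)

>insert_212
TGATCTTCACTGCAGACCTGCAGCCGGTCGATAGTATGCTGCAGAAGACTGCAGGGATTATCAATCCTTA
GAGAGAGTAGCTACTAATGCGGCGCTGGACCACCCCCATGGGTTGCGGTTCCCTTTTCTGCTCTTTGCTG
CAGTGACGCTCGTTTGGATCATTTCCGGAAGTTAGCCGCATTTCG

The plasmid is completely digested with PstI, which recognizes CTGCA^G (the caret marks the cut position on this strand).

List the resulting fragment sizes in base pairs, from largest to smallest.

PstI sites (CTGCAG) start at positions 10, 18, 39, 49, 138.
PstI cuts after base 5 of each site (before the last base), so after positions 14, 22, 43, 53, 142.
Circular molecule, 5 cuts → 5 fragments:
  15–22 → 8 bp
  23–43 → 21 bp
  44–53 → 10 bp
  54–142 → 89 bp
  143–185 then 1–14 → 43 + 14 = 57 bp
Sorted largest to smallest: 89, 57, 21, 10, 8 bp.

89, 57, 21, 10, 8 bp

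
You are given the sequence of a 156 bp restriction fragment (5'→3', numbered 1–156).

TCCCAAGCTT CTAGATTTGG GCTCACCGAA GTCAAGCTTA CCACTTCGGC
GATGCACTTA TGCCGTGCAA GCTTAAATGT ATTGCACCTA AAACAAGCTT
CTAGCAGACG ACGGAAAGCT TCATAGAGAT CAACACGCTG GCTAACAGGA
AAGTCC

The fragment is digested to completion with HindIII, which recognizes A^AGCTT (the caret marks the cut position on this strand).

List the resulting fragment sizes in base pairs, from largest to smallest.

HindIII sites (AAGCTT) start at positions 5, 34, 69, 95, 116.
HindIII cuts after the first base of each site, so after positions 5, 34, 69, 95, 116.
Linear molecule, 5 cuts → 6 fragments:
  1–5 → 5 bp
  6–34 → 29 bp
  35–69 → 35 bp
  70–95 → 26 bp
  96–116 → 21 bp
  117–156 → 40 bp
Sorted largest to smallest: 40, 35, 29, 26, 21, 5 bp.

40, 35, 29, 26, 21, 5 bp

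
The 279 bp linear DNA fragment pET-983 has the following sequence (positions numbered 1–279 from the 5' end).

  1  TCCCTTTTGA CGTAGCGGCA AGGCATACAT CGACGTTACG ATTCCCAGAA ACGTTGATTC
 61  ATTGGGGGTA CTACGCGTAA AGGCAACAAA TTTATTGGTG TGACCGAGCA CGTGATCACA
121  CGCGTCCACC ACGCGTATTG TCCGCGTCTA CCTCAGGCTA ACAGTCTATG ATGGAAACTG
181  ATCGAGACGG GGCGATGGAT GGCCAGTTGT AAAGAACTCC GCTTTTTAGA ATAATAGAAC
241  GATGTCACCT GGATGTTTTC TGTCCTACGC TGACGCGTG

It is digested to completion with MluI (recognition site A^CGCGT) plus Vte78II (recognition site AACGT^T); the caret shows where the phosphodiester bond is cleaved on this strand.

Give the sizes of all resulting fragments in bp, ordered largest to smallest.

142, 54, 47, 19, 11, 6 bp

MluI sites (ACGCGT) start at positions 73, 120, 131, 273.
MluI cuts after the first base of each site, so after positions 73, 120, 131, 273.
The Vte78II site (AACGTT) starts at position 50.
Vte78II cuts after base 5 of each site (before the last base), so after position 54.
Combined cut positions: 54, 73, 120, 131, 273.
Linear molecule, 5 cuts → 6 fragments:
  1–54 → 54 bp
  55–73 → 19 bp
  74–120 → 47 bp
  121–131 → 11 bp
  132–273 → 142 bp
  274–279 → 6 bp
Sorted largest to smallest: 142, 54, 47, 19, 11, 6 bp.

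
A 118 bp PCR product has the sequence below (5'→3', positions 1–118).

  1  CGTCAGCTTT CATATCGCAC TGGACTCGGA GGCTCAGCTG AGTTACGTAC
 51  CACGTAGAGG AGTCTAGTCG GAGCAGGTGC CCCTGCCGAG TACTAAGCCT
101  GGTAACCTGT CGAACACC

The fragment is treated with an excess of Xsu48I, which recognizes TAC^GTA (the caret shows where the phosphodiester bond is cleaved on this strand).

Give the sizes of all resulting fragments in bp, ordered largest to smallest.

The Xsu48I site (TACGTA) starts at position 44.
Xsu48I cuts after base 3 of each site, so after position 46.
Linear molecule, 1 cut → 2 fragments:
  1–46 → 46 bp
  47–118 → 72 bp
Sorted largest to smallest: 72, 46 bp.

72, 46 bp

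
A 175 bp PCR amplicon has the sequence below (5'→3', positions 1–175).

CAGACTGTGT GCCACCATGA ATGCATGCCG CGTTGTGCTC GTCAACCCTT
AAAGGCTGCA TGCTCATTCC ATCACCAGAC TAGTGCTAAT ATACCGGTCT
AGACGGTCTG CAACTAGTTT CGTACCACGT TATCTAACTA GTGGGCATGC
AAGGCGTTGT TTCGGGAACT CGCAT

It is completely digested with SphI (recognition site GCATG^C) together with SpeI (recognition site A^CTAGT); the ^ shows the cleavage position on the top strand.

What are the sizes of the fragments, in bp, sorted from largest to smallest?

35, 34, 27, 26, 24, 17, 12 bp

SphI sites (GCATGC) start at positions 23, 58, 145.
SphI cuts after base 5 of each site (before the last base), so after positions 27, 62, 149.
SpeI sites (ACTAGT) start at positions 79, 113, 137.
SpeI cuts after the first base of each site, so after positions 79, 113, 137.
Combined cut positions: 27, 62, 79, 113, 137, 149.
Linear molecule, 6 cuts → 7 fragments:
  1–27 → 27 bp
  28–62 → 35 bp
  63–79 → 17 bp
  80–113 → 34 bp
  114–137 → 24 bp
  138–149 → 12 bp
  150–175 → 26 bp
Sorted largest to smallest: 35, 34, 27, 26, 24, 17, 12 bp.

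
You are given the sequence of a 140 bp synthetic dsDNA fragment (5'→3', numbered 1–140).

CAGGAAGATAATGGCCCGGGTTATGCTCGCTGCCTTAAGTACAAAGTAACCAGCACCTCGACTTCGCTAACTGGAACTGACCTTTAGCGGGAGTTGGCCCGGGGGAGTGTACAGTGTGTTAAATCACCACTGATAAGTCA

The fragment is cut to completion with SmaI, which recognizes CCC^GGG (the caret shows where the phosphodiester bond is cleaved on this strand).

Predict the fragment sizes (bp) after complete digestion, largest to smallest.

SmaI sites (CCCGGG) start at positions 15, 98.
SmaI cuts after base 3 of each site, so after positions 17, 100.
Linear molecule, 2 cuts → 3 fragments:
  1–17 → 17 bp
  18–100 → 83 bp
  101–140 → 40 bp
Sorted largest to smallest: 83, 40, 17 bp.

83, 40, 17 bp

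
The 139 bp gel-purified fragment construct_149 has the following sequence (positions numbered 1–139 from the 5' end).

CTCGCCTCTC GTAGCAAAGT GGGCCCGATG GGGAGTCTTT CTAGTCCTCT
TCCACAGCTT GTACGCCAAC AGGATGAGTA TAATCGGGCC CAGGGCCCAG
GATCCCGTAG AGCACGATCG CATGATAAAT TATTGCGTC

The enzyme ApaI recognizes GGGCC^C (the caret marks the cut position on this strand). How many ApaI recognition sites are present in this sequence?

3

GGGCCC occurs starting at positions 21, 86, 93.
ApaI cuts at 3 sites.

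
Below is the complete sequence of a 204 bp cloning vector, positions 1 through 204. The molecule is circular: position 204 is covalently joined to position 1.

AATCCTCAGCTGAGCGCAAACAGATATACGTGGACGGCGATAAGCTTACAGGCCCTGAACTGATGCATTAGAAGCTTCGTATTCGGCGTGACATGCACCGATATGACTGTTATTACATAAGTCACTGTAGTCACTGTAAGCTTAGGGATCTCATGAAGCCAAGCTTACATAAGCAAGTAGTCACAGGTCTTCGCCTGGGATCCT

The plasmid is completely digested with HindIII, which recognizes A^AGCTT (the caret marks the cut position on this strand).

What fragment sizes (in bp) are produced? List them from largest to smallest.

85, 66, 30, 23 bp

HindIII sites (AAGCTT) start at positions 42, 72, 138, 161.
HindIII cuts after the first base of each site, so after positions 42, 72, 138, 161.
Circular molecule, 4 cuts → 4 fragments:
  43–72 → 30 bp
  73–138 → 66 bp
  139–161 → 23 bp
  162–204 then 1–42 → 43 + 42 = 85 bp
Sorted largest to smallest: 85, 66, 30, 23 bp.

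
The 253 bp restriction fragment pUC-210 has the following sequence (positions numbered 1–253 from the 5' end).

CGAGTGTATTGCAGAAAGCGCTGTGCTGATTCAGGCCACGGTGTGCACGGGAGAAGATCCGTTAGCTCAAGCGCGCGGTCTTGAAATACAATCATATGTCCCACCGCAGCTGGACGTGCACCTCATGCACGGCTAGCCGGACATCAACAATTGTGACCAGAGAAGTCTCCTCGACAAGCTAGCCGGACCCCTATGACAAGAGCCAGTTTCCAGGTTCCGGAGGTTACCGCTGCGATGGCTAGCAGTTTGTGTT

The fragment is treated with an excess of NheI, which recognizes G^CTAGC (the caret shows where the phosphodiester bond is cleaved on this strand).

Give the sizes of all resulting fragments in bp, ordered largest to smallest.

132, 60, 46, 15 bp

NheI sites (GCTAGC) start at positions 132, 178, 238.
NheI cuts after the first base of each site, so after positions 132, 178, 238.
Linear molecule, 3 cuts → 4 fragments:
  1–132 → 132 bp
  133–178 → 46 bp
  179–238 → 60 bp
  239–253 → 15 bp
Sorted largest to smallest: 132, 60, 46, 15 bp.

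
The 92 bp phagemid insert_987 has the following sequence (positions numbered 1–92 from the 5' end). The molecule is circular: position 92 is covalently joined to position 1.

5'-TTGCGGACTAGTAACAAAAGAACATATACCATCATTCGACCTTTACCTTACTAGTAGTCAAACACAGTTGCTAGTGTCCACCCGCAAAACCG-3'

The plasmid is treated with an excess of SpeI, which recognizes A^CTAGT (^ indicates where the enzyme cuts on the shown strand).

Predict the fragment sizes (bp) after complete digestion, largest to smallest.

49, 43 bp

SpeI sites (ACTAGT) start at positions 7, 50.
SpeI cuts after the first base of each site, so after positions 7, 50.
Circular molecule, 2 cuts → 2 fragments:
  8–50 → 43 bp
  51–92 then 1–7 → 42 + 7 = 49 bp
Sorted largest to smallest: 49, 43 bp.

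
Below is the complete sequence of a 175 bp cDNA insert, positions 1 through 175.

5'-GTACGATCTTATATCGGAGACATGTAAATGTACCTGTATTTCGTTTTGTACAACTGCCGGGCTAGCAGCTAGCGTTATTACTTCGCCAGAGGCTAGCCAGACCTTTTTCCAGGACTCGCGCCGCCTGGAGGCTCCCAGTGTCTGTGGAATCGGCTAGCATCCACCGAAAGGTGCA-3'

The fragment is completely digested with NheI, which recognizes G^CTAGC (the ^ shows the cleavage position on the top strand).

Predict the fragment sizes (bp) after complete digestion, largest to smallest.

61, 61, 24, 22, 7 bp

NheI sites (GCTAGC) start at positions 61, 68, 92, 153.
NheI cuts after the first base of each site, so after positions 61, 68, 92, 153.
Linear molecule, 4 cuts → 5 fragments:
  1–61 → 61 bp
  62–68 → 7 bp
  69–92 → 24 bp
  93–153 → 61 bp
  154–175 → 22 bp
Sorted largest to smallest: 61, 61, 24, 22, 7 bp.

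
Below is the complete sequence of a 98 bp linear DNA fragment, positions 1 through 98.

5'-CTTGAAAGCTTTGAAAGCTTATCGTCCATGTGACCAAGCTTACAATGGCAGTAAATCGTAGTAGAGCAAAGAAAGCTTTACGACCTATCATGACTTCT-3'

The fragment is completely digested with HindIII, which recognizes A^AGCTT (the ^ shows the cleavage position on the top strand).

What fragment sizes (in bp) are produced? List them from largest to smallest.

37, 25, 21, 9, 6 bp

HindIII sites (AAGCTT) start at positions 6, 15, 36, 73.
HindIII cuts after the first base of each site, so after positions 6, 15, 36, 73.
Linear molecule, 4 cuts → 5 fragments:
  1–6 → 6 bp
  7–15 → 9 bp
  16–36 → 21 bp
  37–73 → 37 bp
  74–98 → 25 bp
Sorted largest to smallest: 37, 25, 21, 9, 6 bp.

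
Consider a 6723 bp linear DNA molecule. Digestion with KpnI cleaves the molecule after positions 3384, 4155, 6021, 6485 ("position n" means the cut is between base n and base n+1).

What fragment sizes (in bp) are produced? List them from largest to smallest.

Linear molecule, 4 cuts → 5 fragments:
  3384 − 0 = 3384 bp
  4155 − 3384 = 771 bp
  6021 − 4155 = 1866 bp
  6485 − 6021 = 464 bp
  6723 − 6485 = 238 bp
Sorted largest to smallest: 3384, 1866, 771, 464, 238 bp.

3384, 1866, 771, 464, 238 bp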